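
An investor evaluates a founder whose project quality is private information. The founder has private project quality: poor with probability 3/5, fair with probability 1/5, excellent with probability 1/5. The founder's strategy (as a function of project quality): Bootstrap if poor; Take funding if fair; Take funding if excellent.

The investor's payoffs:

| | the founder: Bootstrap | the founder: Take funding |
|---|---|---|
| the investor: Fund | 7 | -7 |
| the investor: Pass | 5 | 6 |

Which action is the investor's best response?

E[Fund] = 3/5·(7) + 1/5·(-7) + 1/5·(-7) = 7/5
E[Pass] = 3/5·(5) + 1/5·(6) + 1/5·(6) = 27/5
Best response: Pass (27/5 is the largest).

Pass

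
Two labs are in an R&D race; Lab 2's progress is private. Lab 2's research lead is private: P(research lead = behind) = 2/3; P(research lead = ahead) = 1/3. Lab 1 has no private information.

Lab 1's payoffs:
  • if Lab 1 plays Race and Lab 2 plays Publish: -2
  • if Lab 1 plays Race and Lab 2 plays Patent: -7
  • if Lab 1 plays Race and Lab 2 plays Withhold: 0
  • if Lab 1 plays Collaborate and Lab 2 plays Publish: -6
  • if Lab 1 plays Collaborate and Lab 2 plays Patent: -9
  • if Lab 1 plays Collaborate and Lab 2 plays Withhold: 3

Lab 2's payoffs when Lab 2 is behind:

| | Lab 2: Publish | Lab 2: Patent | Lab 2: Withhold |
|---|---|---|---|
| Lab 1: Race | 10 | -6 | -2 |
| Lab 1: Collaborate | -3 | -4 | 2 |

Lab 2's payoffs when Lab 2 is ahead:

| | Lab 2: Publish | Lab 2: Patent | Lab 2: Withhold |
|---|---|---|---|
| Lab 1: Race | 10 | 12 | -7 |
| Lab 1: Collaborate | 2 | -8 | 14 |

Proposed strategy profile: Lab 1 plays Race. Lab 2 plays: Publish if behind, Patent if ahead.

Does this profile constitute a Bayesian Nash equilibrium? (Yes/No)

Yes

Lab 1 plays Race: E[Race] = 2/3·(-2) + 1/3·(-7) = -11/3; E[Collaborate] = -7. Best-responding. ✓
Lab 2 (research lead behind), facing Race: Publish gives 10, Patent gives -6, Withhold gives -2. Proposed Publish is best. ✓
Lab 2 (research lead ahead), facing Race: Publish gives 10, Patent gives 12, Withhold gives -7. Proposed Patent is best. ✓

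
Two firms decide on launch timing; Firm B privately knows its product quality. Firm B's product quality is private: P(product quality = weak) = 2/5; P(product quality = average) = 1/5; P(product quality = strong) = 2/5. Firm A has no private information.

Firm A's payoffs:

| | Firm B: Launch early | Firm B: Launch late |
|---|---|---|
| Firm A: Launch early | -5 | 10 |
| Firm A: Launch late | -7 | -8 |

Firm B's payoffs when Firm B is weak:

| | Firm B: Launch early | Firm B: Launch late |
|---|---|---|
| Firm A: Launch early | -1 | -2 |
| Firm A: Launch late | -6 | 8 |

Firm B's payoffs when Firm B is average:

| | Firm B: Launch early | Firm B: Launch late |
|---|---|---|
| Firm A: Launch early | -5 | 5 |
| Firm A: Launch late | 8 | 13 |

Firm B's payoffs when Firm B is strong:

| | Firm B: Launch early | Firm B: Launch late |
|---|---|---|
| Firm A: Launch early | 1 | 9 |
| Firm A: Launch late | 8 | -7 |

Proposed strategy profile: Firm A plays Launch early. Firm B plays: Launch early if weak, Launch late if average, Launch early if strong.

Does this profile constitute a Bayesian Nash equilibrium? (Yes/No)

Firm A plays Launch early: E[Launch early] = 2/5·(-5) + 1/5·(10) + 2/5·(-5) = -2; E[Launch late] = -36/5. Best-responding. ✓
Firm B (product quality weak), facing Launch early: Launch early gives -1, Launch late gives -2. Proposed Launch early is best. ✓
Firm B (product quality average), facing Launch early: Launch early gives -5, Launch late gives 5. Proposed Launch late is best. ✓
Firm B (product quality strong), facing Launch early: Launch early gives 1, Launch late gives 9. Proposed Launch early is not best — profitable deviation exists. ✗

No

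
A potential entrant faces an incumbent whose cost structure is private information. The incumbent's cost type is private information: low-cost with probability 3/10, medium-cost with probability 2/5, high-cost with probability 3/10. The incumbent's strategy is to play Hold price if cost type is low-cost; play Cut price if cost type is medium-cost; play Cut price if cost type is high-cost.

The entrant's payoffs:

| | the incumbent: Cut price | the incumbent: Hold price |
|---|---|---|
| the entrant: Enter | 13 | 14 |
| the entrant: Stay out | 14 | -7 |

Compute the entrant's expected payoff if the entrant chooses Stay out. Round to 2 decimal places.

7.70

E[Stay out] = 3/10·(-7) + 2/5·14 + 3/10·14 = (-21/10) + 28/5 + 21/5 = 77/10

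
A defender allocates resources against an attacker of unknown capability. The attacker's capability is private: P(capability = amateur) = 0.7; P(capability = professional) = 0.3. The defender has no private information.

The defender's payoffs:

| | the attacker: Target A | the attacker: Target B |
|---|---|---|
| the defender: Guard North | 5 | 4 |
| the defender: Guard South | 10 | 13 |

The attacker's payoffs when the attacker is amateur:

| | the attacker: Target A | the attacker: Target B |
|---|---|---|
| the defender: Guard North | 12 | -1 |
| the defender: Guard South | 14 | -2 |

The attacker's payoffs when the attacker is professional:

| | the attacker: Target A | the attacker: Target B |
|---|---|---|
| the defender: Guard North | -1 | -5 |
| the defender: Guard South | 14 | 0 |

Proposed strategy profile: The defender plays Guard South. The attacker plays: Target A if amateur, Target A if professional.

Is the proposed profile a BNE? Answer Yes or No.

The defender plays Guard South: E[Guard South] = 0.7·(10) + 0.3·(10) = 10; E[Guard North] = 5. Best-responding. ✓
The attacker (capability amateur), facing Guard South: Target A gives 14, Target B gives -2. Proposed Target A is best. ✓
The attacker (capability professional), facing Guard South: Target A gives 14, Target B gives 0. Proposed Target A is best. ✓

Yes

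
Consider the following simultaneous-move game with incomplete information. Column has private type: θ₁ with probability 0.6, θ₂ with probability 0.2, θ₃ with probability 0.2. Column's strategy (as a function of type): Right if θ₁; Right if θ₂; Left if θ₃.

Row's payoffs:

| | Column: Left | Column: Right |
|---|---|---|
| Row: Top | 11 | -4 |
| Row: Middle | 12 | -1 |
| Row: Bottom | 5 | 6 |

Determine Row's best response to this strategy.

Bottom

E[Top] = 0.6·(-4) + 0.2·(-4) + 0.2·(11) = -1
E[Middle] = 0.6·(-1) + 0.2·(-1) + 0.2·(12) = 1.6
E[Bottom] = 0.6·(6) + 0.2·(6) + 0.2·(5) = 5.8
Best response: Bottom (5.8 is the largest).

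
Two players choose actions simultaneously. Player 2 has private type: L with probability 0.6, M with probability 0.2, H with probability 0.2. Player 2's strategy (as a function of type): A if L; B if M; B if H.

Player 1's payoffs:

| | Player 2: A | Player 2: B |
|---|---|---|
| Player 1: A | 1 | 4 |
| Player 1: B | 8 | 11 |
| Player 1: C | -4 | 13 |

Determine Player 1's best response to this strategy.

E[A] = 0.6·(1) + 0.2·(4) + 0.2·(4) = 2.2
E[B] = 0.6·(8) + 0.2·(11) + 0.2·(11) = 9.2
E[C] = 0.6·(-4) + 0.2·(13) + 0.2·(13) = 2.8
Best response: B (9.2 is the largest).

B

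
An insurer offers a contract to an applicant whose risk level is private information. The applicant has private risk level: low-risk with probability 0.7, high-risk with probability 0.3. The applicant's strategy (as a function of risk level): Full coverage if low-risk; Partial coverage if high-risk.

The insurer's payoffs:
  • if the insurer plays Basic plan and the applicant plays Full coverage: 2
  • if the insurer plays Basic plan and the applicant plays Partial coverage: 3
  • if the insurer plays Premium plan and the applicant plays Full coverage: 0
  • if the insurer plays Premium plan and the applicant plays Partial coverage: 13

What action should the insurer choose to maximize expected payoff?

Premium plan

E[Basic plan] = 0.7·(2) + 0.3·(3) = 2.3
E[Premium plan] = 0.7·(0) + 0.3·(13) = 3.9
Best response: Premium plan (3.9 is the largest).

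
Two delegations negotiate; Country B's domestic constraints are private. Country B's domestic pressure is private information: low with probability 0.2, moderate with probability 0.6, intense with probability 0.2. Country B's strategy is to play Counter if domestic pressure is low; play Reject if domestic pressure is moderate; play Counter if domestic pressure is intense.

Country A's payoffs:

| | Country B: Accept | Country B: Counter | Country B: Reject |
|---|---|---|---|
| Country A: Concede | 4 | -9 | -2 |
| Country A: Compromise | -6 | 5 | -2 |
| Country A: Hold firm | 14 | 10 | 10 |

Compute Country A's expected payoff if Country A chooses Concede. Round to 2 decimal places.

E[Concede] = 0.2·(-9) + 0.6·(-2) + 0.2·(-9) = (-1.8) + (-1.2) + (-1.8) = -4.8

-4.80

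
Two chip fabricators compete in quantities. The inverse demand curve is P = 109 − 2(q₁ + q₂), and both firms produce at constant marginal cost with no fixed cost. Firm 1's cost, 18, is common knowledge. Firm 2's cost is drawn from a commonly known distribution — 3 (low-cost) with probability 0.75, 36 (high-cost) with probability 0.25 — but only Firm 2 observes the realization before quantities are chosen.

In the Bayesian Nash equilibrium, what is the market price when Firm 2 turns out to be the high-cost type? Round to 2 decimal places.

Type-c best response for Firm 2: q₂(c) = (109 − c)/4 − q₁/2.
Firm 1 maximizes expected profit; its first-order condition is 109 − 4q₁ − 2E[q₂] − 18 = 0.
Substituting E[q₂] and solving: E[c₂] = 11.25, so q₁ = (109 − 2·18 + 11.25)/6 = 14.0417.
q₂(high-cost) = 11.2292, so P = 109 − 2·(14.0417 + 11.2292) = 58.4583.

58.46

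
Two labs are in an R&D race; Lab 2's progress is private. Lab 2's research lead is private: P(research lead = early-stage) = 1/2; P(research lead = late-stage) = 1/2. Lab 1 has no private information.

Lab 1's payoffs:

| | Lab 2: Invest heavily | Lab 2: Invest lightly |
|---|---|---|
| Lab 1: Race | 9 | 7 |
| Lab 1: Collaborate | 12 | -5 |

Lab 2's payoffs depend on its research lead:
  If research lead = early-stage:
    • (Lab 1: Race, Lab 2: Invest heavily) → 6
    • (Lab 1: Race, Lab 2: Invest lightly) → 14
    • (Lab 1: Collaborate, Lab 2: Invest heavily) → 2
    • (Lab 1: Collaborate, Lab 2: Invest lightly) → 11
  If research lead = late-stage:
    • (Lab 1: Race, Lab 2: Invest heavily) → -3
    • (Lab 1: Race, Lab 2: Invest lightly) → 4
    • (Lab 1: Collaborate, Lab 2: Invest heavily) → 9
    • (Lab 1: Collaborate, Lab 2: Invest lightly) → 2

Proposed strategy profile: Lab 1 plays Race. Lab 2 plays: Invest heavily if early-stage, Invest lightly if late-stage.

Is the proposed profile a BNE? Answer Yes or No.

No

A profile is a BNE iff every type of every player is best-responding given beliefs about the other side.
Lab 1 plays Race: E[Race] = 1/2·(9) + 1/2·(7) = 8; E[Collaborate] = 7/2. Best-responding. ✓
Lab 2 (research lead early-stage), facing Race: Invest heavily gives 6, Invest lightly gives 14. Proposed Invest heavily is not best — profitable deviation exists. ✗
Lab 2 (research lead late-stage), facing Race: Invest heavily gives -3, Invest lightly gives 4. Proposed Invest lightly is best. ✓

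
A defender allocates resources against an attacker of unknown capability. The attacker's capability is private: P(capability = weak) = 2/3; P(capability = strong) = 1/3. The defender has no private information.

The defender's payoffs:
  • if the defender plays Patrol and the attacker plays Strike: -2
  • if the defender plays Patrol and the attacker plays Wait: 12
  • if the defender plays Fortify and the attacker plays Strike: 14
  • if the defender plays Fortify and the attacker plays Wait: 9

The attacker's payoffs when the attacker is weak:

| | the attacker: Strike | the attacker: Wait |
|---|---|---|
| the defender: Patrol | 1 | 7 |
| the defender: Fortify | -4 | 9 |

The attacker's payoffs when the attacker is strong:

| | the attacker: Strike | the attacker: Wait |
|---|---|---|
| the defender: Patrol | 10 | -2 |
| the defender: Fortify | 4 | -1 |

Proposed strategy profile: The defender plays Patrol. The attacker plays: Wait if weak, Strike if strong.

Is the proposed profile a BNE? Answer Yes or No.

No

The defender plays Patrol: E[Patrol] = 2/3·(12) + 1/3·(-2) = 22/3; E[Fortify] = 32/3. Not best-responding. ✗
The attacker (capability weak), facing Patrol: Strike gives 1, Wait gives 7. Proposed Wait is best. ✓
The attacker (capability strong), facing Patrol: Strike gives 10, Wait gives -2. Proposed Strike is best. ✓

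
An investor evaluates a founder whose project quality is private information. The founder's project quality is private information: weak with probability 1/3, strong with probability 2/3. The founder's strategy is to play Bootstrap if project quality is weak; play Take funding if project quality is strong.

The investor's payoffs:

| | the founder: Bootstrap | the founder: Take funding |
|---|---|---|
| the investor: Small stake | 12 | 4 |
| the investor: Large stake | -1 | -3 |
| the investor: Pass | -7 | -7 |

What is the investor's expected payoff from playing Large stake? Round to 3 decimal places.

Take the expectation over the founder's project quality, weighting each type's action by its prior probability.
E[Large stake] = 1/3·(-1) + 2/3·(-3) = (-1/3) + (-2) = -7/3

-2.333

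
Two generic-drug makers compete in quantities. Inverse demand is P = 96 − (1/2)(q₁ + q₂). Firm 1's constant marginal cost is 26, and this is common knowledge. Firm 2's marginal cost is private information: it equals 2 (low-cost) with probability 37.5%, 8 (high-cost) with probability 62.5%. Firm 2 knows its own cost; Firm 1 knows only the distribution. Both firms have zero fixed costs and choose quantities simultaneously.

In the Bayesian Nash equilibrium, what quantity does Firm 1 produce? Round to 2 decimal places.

33.17

Firm 2 with cost c maximizes (96 − (1/2)(q₁+q₂) − c)·q₂, giving q₂(c) = (96 − c − (1/2)q₁).
E[c₂] = 0.375·2 + 0.625·8 = 5.75
Firm 1's FOC against E[q₂] yields q₁ = (96 − 2·26 + E[c₂])/(3/2) = (96 − 52 + 5.75)/(3/2) = 33.1667.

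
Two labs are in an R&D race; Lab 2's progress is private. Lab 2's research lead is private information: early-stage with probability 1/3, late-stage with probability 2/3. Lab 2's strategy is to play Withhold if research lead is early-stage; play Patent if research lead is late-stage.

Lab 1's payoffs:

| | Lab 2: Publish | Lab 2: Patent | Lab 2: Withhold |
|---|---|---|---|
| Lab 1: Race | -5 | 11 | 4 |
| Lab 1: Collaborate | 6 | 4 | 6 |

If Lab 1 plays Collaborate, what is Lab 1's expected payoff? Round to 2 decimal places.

E[Collaborate] = 1/3·6 + 2/3·4 = 2 + 8/3 = 14/3

4.67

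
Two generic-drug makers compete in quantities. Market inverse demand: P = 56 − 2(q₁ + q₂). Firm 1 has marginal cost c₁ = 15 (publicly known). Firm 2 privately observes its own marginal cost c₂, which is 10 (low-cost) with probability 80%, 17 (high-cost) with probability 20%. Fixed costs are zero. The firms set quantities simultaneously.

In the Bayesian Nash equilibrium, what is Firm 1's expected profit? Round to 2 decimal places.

77.71

Each type of Firm 2 best-responds to q₁; Firm 1 best-responds to the expected q₂ over Firm 2's types.
Firm 2 with cost c maximizes (56 − 2(q₁+q₂) − c)·q₂, giving q₂(c) = (56 − c − 2q₁)/4.
E[c₂] = 0.8·10 + 0.2·17 = 11.4
Firm 1's FOC against E[q₂] yields q₁ = (56 − 2·15 + E[c₂])/6 = (56 − 30 + 11.4)/6 = 6.23333.
E[P] = 56 − 2·(q₁ + E[q₂]) = 27.4667; Firm 1's expected profit = (E[P] − 15)·q₁ = (27.4667 − 15)·6.23333 = 77.7089.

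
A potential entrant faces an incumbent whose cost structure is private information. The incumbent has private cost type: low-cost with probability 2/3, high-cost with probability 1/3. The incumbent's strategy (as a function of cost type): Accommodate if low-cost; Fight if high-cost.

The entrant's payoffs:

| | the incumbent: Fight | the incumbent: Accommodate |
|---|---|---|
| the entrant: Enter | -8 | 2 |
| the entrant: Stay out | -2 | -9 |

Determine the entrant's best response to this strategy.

Enter

E[Enter] = 2/3·(2) + 1/3·(-8) = -4/3
E[Stay out] = 2/3·(-9) + 1/3·(-2) = -20/3
Best response: Enter (-4/3 is the largest).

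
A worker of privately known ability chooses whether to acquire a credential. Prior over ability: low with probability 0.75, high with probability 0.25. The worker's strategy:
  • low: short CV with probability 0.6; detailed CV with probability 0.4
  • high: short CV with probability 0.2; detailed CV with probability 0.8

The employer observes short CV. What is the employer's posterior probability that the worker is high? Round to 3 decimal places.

0.100

P(short CV) = 0.75·0.6 + 0.25·0.2 = 0.5
P(high | short CV) = (0.25·0.2) / 0.5 = 0.05 / 0.5 = 0.1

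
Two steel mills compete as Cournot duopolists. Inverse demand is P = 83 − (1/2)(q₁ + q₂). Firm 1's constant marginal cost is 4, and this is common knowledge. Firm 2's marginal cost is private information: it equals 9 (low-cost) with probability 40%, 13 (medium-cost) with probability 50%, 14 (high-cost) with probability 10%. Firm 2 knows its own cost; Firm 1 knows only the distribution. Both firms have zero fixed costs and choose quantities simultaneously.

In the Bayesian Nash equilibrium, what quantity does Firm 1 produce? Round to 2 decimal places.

57.67

Firm 2 with cost c maximizes (83 − (1/2)(q₁+q₂) − c)·q₂, giving q₂(c) = (83 − c − (1/2)q₁).
E[c₂] = 0.4·9 + 0.5·13 + 0.1·14 = 11.5
Firm 1's FOC against E[q₂] yields q₁ = (83 − 2·4 + E[c₂])/(3/2) = (83 − 8 + 11.5)/(3/2) = 57.6667.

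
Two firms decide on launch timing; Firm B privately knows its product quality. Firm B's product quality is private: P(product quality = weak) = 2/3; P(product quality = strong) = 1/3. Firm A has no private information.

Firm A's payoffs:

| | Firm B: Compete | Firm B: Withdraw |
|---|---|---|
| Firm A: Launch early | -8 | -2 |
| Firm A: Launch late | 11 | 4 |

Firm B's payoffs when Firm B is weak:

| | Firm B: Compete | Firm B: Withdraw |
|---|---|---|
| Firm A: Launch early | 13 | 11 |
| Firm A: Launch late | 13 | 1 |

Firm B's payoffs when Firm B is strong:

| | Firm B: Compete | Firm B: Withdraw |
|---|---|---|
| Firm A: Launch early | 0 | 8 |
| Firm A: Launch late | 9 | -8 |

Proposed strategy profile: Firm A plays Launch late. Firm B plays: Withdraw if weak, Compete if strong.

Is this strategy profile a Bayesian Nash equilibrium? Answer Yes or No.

No

A profile is a BNE iff every type of every player is best-responding given beliefs about the other side.
Firm A plays Launch late: E[Launch late] = 2/3·(4) + 1/3·(11) = 19/3; E[Launch early] = -4. Best-responding. ✓
Firm B (product quality weak), facing Launch late: Compete gives 13, Withdraw gives 1. Proposed Withdraw is not best — profitable deviation exists. ✗
Firm B (product quality strong), facing Launch late: Compete gives 9, Withdraw gives -8. Proposed Compete is best. ✓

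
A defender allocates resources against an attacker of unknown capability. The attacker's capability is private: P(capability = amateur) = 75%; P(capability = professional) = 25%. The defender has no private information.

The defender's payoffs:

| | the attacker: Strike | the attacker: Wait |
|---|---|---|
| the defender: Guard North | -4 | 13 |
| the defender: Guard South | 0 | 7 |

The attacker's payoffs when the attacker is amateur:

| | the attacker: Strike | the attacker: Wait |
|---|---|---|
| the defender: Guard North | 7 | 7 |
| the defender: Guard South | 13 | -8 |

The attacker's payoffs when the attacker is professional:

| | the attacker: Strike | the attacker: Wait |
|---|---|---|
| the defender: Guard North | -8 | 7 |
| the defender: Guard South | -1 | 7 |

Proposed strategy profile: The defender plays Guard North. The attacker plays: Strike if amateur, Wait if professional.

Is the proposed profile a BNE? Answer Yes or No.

No

The defender plays Guard North: E[Guard North] = 0.75·(-4) + 0.25·(13) = 0.25; E[Guard South] = 1.75. Not best-responding. ✗
The attacker (capability amateur), facing Guard North: Strike gives 7, Wait gives 7. Proposed Strike is best. ✓
The attacker (capability professional), facing Guard North: Strike gives -8, Wait gives 7. Proposed Wait is best. ✓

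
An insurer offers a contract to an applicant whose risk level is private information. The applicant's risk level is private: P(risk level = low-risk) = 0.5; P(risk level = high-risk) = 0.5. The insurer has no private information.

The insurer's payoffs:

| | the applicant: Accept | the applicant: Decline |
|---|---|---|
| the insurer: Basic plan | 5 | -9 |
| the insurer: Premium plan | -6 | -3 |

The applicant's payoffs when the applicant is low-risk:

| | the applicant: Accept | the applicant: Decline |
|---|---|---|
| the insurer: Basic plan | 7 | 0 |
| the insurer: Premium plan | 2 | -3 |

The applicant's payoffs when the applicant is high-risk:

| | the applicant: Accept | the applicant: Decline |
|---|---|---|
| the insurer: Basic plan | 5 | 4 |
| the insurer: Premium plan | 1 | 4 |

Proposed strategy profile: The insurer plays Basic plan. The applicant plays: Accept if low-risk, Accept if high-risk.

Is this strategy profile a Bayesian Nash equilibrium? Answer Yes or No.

Yes

A profile is a BNE iff every type of every player is best-responding given beliefs about the other side.
The insurer plays Basic plan: E[Basic plan] = 0.5·(5) + 0.5·(5) = 5; E[Premium plan] = -6. Best-responding. ✓
The applicant (risk level low-risk), facing Basic plan: Accept gives 7, Decline gives 0. Proposed Accept is best. ✓
The applicant (risk level high-risk), facing Basic plan: Accept gives 5, Decline gives 4. Proposed Accept is best. ✓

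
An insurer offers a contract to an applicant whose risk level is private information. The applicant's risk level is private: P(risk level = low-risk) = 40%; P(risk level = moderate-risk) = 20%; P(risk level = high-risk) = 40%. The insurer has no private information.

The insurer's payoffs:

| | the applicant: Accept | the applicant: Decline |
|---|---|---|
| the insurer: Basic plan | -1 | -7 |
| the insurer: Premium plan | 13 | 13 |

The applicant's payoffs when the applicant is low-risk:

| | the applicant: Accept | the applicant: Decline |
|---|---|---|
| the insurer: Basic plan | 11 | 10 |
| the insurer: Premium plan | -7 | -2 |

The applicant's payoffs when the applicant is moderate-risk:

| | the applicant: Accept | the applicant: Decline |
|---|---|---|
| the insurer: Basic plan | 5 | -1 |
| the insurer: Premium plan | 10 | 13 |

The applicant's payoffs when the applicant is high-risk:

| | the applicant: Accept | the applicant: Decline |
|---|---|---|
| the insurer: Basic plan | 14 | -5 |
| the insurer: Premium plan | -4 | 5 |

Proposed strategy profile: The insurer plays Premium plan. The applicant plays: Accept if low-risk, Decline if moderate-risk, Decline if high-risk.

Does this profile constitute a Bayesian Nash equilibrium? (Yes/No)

No

The insurer plays Premium plan: E[Premium plan] = 0.4·(13) + 0.2·(13) + 0.4·(13) = 13; E[Basic plan] = -4.6. Best-responding. ✓
The applicant (risk level low-risk), facing Premium plan: Accept gives -7, Decline gives -2. Proposed Accept is not best — profitable deviation exists. ✗
The applicant (risk level moderate-risk), facing Premium plan: Accept gives 10, Decline gives 13. Proposed Decline is best. ✓
The applicant (risk level high-risk), facing Premium plan: Accept gives -4, Decline gives 5. Proposed Decline is best. ✓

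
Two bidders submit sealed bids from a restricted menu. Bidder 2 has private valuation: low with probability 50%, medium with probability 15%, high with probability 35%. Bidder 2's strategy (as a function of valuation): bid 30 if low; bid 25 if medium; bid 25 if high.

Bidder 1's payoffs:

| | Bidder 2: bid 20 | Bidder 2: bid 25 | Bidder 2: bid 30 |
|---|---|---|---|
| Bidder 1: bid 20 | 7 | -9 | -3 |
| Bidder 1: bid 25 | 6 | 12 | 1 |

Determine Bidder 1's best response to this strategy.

bid 25

Compute Bidder 1's expected payoff for each action, taking the expectation over Bidder 2's type.
E[bid 20] = 0.5·(-3) + 0.15·(-9) + 0.35·(-9) = -6
E[bid 25] = 0.5·(1) + 0.15·(12) + 0.35·(12) = 6.5
Best response: bid 25 (6.5 is the largest).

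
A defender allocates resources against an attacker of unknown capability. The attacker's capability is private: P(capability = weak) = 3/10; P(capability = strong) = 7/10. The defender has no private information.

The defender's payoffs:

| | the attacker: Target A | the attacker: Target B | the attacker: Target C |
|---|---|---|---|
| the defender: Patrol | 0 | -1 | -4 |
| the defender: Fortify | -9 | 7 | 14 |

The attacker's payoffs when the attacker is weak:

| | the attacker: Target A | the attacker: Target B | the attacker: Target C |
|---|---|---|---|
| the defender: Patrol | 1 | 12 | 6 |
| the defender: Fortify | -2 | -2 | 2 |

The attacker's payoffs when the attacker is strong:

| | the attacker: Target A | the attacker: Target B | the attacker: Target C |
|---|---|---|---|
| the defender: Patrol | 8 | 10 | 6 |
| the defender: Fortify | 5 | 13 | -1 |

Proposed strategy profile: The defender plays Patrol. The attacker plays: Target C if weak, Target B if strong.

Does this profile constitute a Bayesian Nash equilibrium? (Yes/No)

A profile is a BNE iff every type of every player is best-responding given beliefs about the other side.
The defender plays Patrol: E[Patrol] = 3/10·(-4) + 7/10·(-1) = -19/10; E[Fortify] = 91/10. Not best-responding. ✗
The attacker (capability weak), facing Patrol: Target A gives 1, Target B gives 12, Target C gives 6. Proposed Target C is not best — profitable deviation exists. ✗
The attacker (capability strong), facing Patrol: Target A gives 8, Target B gives 10, Target C gives 6. Proposed Target B is best. ✓

No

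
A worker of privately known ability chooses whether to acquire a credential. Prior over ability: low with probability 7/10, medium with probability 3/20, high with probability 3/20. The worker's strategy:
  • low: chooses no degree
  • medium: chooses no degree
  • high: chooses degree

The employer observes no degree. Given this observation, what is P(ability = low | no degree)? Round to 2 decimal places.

0.82

P(no degree) = (7/10)·1 + (3/20)·1 + (3/20)·0 = 17/20
P(low | no degree) = ((7/10)·1) / (17/20) = (7/10) / (17/20) = 14/17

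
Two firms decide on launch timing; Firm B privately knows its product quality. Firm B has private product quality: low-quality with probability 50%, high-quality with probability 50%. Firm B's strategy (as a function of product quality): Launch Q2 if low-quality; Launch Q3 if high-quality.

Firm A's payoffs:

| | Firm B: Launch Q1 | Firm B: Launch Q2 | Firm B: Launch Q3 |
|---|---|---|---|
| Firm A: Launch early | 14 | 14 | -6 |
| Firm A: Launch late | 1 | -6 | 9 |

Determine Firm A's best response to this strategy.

E[Launch early] = 0.5·(14) + 0.5·(-6) = 4
E[Launch late] = 0.5·(-6) + 0.5·(9) = 1.5
Best response: Launch early (4 is the largest).

Launch early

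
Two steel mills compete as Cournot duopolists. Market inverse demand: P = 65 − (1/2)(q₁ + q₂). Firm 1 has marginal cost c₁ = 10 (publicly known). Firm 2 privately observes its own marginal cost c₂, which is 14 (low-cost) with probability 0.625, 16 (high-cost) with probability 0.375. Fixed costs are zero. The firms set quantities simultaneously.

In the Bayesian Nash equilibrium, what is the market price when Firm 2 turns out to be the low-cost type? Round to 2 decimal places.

Each type of Firm 2 best-responds to q₁; Firm 1 best-responds to the expected q₂ over Firm 2's types.
Firm 2 with cost c maximizes (65 − (1/2)(q₁+q₂) − c)·q₂, giving q₂(c) = (65 − c − (1/2)q₁).
E[c₂] = 0.625·14 + 0.375·16 = 14.75
Firm 1's FOC against E[q₂] yields q₁ = (65 − 2·10 + E[c₂])/(3/2) = (65 − 20 + 14.75)/(3/2) = 39.8333.
q₂(low-cost) = 31.0833, so P = 65 − (1/2)·(39.8333 + 31.0833) = 29.5417.

29.54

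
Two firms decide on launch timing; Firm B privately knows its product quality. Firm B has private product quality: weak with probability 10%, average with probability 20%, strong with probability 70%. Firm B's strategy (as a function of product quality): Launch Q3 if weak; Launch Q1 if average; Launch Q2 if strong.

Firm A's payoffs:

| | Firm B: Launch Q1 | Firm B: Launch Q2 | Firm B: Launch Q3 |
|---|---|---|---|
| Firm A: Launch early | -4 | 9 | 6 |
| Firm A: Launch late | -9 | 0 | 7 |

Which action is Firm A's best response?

Launch early

E[Launch early] = 0.1·(6) + 0.2·(-4) + 0.7·(9) = 6.1
E[Launch late] = 0.1·(7) + 0.2·(-9) + 0.7·(0) = -1.1
Best response: Launch early (6.1 is the largest).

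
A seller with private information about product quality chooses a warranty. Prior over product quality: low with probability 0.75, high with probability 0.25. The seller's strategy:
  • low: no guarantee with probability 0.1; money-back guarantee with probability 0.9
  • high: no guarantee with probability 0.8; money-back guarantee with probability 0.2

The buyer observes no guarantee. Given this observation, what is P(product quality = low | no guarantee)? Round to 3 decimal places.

P(no guarantee) = 0.75·0.1 + 0.25·0.8 = 0.275
P(low | no guarantee) = (0.75·0.1) / 0.275 = 0.075 / 0.275 = 0.272727

0.273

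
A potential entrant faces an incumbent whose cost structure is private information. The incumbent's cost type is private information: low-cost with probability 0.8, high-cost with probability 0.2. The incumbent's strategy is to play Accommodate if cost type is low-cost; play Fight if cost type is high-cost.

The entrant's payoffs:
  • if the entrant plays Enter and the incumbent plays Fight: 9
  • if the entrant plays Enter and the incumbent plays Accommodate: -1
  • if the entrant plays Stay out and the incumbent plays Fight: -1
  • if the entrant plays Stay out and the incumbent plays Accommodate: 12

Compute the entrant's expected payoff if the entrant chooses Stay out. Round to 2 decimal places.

Take the expectation over the incumbent's cost type, weighting each type's action by its prior probability.
E[Stay out] = 0.8·12 + 0.2·(-1) = 9.6 + (-0.2) = 9.4

9.40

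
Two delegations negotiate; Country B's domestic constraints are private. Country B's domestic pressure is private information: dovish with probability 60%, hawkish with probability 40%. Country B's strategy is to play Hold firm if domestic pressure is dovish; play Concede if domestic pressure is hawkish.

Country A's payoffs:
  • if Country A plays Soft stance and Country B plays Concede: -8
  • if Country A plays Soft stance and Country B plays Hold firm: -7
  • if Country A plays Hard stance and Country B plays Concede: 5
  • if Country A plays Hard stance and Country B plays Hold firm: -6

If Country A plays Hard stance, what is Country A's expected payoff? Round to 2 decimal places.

-1.60

Take the expectation over Country B's domestic pressure, weighting each type's action by its prior probability.
E[Hard stance] = 0.6·(-6) + 0.4·5 = (-3.6) + 2 = -1.6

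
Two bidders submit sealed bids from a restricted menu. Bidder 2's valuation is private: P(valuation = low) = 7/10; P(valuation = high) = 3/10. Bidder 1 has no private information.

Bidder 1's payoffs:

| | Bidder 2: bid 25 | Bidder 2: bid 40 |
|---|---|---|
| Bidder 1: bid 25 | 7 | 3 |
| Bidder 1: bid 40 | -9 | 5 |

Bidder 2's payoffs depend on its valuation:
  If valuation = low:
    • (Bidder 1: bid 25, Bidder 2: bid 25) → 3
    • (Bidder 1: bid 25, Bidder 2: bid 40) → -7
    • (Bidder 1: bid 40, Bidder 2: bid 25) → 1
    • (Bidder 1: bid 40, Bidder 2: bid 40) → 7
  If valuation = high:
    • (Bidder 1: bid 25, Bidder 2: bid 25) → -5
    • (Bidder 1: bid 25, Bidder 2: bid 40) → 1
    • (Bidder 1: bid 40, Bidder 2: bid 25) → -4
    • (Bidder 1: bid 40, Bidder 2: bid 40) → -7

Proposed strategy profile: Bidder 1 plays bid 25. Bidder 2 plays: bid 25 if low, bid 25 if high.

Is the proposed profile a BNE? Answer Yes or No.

A profile is a BNE iff every type of every player is best-responding given beliefs about the other side.
Bidder 1 plays bid 25: E[bid 25] = 7/10·(7) + 3/10·(7) = 7; E[bid 40] = -9. Best-responding. ✓
Bidder 2 (valuation low), facing bid 25: bid 25 gives 3, bid 40 gives -7. Proposed bid 25 is best. ✓
Bidder 2 (valuation high), facing bid 25: bid 25 gives -5, bid 40 gives 1. Proposed bid 25 is not best — profitable deviation exists. ✗

No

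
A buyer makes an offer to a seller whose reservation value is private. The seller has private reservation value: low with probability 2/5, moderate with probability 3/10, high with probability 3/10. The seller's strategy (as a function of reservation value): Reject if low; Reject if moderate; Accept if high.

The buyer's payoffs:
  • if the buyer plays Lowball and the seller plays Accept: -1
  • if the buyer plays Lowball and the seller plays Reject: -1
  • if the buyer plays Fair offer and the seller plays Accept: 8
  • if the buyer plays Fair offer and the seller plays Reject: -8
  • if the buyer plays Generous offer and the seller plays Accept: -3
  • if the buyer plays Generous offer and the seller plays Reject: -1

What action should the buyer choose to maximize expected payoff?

E[Lowball] = 2/5·(-1) + 3/10·(-1) + 3/10·(-1) = -1
E[Fair offer] = 2/5·(-8) + 3/10·(-8) + 3/10·(8) = -16/5
E[Generous offer] = 2/5·(-1) + 3/10·(-1) + 3/10·(-3) = -8/5
Best response: Lowball (-1 is the largest).

Lowball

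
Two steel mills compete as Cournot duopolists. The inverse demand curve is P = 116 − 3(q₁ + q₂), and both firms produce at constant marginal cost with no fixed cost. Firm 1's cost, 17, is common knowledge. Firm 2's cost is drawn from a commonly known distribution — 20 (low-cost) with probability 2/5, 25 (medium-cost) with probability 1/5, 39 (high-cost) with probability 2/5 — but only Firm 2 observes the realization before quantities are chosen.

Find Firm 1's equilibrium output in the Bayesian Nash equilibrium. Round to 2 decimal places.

12.29

Each type of Firm 2 best-responds to q₁; Firm 1 best-responds to the expected q₂ over Firm 2's types.
Firm 2 with cost c maximizes (116 − 3(q₁+q₂) − c)·q₂, giving q₂(c) = (116 − c − 3q₁)/6.
E[c₂] = 2/5·20 + 1/5·25 + 2/5·39 = 28.6
Firm 1's FOC against E[q₂] yields q₁ = (116 − 2·17 + E[c₂])/9 = (116 − 34 + 28.6)/9 = 12.2889.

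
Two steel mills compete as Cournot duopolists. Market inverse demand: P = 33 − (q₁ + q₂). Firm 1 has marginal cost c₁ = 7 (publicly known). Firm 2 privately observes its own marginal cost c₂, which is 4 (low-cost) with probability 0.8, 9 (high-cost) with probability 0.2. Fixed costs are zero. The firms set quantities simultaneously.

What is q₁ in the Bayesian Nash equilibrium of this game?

Type-c best response for Firm 2: q₂(c) = (33 − c)/2 − q₁/2.
Firm 1 maximizes expected profit; its first-order condition is 33 − 2q₁ − E[q₂] − 7 = 0.
Substituting E[q₂] and solving: E[c₂] = 5, so q₁ = (33 − 2·7 + 5)/3 = 8.

8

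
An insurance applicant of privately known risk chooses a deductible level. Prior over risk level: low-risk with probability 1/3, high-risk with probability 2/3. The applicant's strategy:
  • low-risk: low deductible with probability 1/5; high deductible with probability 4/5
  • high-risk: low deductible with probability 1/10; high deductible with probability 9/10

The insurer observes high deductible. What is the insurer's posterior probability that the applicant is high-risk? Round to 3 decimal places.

0.692

P(high deductible) = (1/3)·(4/5) + (2/3)·(9/10) = 13/15
P(high-risk | high deductible) = ((2/3)·(9/10)) / (13/15) = (3/5) / (13/15) = 9/13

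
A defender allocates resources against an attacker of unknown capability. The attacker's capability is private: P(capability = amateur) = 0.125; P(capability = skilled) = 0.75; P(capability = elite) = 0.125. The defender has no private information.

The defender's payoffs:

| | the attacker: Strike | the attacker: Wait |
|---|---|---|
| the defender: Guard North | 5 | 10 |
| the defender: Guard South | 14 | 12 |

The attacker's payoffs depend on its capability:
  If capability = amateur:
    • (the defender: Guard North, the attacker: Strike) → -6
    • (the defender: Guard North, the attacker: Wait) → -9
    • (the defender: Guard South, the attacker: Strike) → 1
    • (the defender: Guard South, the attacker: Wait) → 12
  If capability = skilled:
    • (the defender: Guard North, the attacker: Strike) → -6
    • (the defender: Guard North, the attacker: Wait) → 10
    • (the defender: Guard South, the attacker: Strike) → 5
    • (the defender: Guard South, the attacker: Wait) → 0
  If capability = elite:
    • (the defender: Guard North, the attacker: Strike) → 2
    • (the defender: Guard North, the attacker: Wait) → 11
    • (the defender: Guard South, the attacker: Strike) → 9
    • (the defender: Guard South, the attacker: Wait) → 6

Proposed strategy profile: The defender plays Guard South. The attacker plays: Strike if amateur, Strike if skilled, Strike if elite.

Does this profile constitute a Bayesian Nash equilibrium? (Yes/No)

A profile is a BNE iff every type of every player is best-responding given beliefs about the other side.
The defender plays Guard South: E[Guard South] = 0.125·(14) + 0.75·(14) + 0.125·(14) = 14; E[Guard North] = 5. Best-responding. ✓
The attacker (capability amateur), facing Guard South: Strike gives 1, Wait gives 12. Proposed Strike is not best — profitable deviation exists. ✗
The attacker (capability skilled), facing Guard South: Strike gives 5, Wait gives 0. Proposed Strike is best. ✓
The attacker (capability elite), facing Guard South: Strike gives 9, Wait gives 6. Proposed Strike is best. ✓

No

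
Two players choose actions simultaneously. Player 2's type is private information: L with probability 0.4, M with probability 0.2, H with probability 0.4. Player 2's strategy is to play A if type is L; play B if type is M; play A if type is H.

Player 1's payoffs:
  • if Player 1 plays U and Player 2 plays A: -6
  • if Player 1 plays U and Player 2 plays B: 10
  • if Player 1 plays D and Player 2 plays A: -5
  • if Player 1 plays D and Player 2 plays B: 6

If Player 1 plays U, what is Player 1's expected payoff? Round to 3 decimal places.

-2.800

E[U] = 0.4·(-6) + 0.2·10 + 0.4·(-6) = (-2.4) + 2 + (-2.4) = -2.8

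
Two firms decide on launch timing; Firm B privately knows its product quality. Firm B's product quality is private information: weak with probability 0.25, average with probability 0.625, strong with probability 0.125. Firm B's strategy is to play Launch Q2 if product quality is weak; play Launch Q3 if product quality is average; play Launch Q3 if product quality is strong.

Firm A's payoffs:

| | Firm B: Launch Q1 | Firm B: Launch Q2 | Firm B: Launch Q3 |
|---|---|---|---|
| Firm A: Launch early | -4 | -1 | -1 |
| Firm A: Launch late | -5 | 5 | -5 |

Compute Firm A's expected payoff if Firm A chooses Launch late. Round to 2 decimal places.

Take the expectation over Firm B's product quality, weighting each type's action by its prior probability.
E[Launch late] = 0.25·5 + 0.625·(-5) + 0.125·(-5) = 1.25 + (-3.125) + (-0.625) = -2.5

-2.50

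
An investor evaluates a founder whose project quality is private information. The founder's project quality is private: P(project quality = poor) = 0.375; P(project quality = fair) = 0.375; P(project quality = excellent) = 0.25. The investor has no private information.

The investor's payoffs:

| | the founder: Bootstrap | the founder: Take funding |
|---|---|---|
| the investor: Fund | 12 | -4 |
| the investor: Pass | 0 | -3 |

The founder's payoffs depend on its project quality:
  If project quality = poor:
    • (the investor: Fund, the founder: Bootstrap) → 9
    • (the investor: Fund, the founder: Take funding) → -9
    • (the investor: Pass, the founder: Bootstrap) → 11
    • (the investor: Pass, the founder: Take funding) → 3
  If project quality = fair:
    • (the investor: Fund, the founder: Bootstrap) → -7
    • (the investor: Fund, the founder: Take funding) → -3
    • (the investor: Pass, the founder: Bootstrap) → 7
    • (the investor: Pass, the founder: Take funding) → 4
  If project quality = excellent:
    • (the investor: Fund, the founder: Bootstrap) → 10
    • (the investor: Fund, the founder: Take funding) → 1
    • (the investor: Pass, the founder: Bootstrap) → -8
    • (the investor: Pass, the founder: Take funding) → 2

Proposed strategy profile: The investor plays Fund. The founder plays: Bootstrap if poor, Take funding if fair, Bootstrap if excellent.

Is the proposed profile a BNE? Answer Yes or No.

Yes

A profile is a BNE iff every type of every player is best-responding given beliefs about the other side.
The investor plays Fund: E[Fund] = 0.375·(12) + 0.375·(-4) + 0.25·(12) = 6; E[Pass] = -1.125. Best-responding. ✓
The founder (project quality poor), facing Fund: Bootstrap gives 9, Take funding gives -9. Proposed Bootstrap is best. ✓
The founder (project quality fair), facing Fund: Bootstrap gives -7, Take funding gives -3. Proposed Take funding is best. ✓
The founder (project quality excellent), facing Fund: Bootstrap gives 10, Take funding gives 1. Proposed Bootstrap is best. ✓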